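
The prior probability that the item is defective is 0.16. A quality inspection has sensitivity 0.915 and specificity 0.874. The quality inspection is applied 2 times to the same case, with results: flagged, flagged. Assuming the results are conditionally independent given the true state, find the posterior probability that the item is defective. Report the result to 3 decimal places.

With H the event that the item is defective, the joint likelihood of the observed sequence is P(data|H) = 0.915·0.915 = 0.83723 and P(data|¬H) = 0.126·0.126 = 0.015876.
Bayes: P(H|data) = 0.16·0.83723 / (0.16·0.83723 + 0.84·0.015876) = 0.13396/0.14729 = 0.9095.

Posterior P(H) ≈ 0.909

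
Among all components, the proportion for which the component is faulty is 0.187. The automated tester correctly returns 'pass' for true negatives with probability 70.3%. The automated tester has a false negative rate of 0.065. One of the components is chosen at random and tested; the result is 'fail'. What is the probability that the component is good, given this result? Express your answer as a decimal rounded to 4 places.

P(¬H | E) ≈ 0.5800

Let H be the event that the component is faulty. P(H) = 0.187, so P(¬H) = 0.813. With E the 'fail' result, P(E|H) = 0.935 and P(E|¬H) = 0.297.
P(E) = 0.935·0.187 + 0.297·0.813 = 0.17485 + 0.24146 = 0.41631.
By Bayes' theorem, P(H|E) = 0.17485 / 0.41631 = 0.4200. Hence P(¬H|E) = 1 − 0.4200 = 0.5800.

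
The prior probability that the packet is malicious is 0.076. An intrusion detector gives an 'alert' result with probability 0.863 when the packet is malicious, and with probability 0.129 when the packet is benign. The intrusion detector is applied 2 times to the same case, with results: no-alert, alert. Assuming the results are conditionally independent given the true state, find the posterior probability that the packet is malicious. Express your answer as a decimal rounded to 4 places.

Let H be the event that the packet is malicious; start with P(H) = 0.076. P('alert'|H) = 0.863, P('alert'|¬H) = 0.129.
Update on result 1 ('no-alert'): P(H) ← 0.137·0.0760 / (0.137·0.0760 + 0.871·0.9240) = 0.010412/0.81522 = 0.0128.
Update on result 2 ('alert'): P(H) ← 0.863·0.0128 / (0.863·0.0128 + 0.129·0.9872) = 0.011022/0.13837 = 0.0797.

Posterior P(H) ≈ 0.0797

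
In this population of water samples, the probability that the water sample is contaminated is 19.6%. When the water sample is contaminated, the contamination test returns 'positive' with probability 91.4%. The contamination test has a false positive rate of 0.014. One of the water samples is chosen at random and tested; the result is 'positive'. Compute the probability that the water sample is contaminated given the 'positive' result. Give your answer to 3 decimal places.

P(H | E) ≈ 0.941

Write H for 'the water sample is contaminated'. Prior odds H:¬H = 0.196/0.804 = 0.24378. For the 'positive' outcome, the likelihood ratio is 0.914/0.014 = 65.286.
Posterior odds = 0.24378 × 65.286 = 15.915, so P(H|E) = 15.915/(1+15.915) = 0.941.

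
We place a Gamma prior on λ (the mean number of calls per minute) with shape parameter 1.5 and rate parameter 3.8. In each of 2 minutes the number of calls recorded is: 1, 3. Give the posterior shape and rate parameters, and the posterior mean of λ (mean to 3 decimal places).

Posterior: Gamma(shape=5.5, rate=5.8); mean ≈ 0.948

The Poisson likelihood adds the total count to the shape and the number of exposure periods to the rate. Here ∑xᵢ = 4 and n = 2, so shape 1.5→5.5 and rate 3.8→5.8.
Posterior mean = shape/rate = 5.5/5.8 = 0.948.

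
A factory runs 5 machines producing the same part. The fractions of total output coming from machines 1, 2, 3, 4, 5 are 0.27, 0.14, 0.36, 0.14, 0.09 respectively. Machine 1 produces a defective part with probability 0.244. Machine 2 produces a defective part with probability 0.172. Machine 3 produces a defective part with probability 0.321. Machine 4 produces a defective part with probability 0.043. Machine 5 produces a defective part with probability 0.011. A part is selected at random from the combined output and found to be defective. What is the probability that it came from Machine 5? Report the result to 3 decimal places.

P(defective|M1) = 0.244; P(defective|M2) = 0.172; P(defective|M3) = 0.321; P(defective|M4) = 0.043; P(defective|M5) = 0.011.
Prior × likelihood for each source: 0.27·0.244=0.06588, 0.14·0.172=0.02408, 0.36·0.321=0.1156, 0.14·0.043=0.006020, 0.09·0.011=0.0009900. Summing gives P(defective) = 0.21253.
P(Machine 5 | defective) = 0.0009900 / 0.21253 = 0.005.

Posterior probability ≈ 0.005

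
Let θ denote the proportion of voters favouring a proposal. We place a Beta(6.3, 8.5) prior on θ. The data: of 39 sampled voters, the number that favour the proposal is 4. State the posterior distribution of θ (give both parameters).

Posterior: Beta(10.3, 43.5)

The binomial likelihood is conjugate to the Beta prior: with 4 successes and 35 failures, the posterior is Beta(6.3+4, 8.5+35) = Beta(10.3, 43.5).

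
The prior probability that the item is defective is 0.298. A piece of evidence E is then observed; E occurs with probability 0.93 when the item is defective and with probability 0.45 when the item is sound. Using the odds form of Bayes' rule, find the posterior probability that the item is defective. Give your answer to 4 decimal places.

Prior odds = 0.298/(1−0.298) = 0.42450.
Likelihood ratio for E = 0.93/0.45 = 2.0667.
Posterior odds = prior odds × LR = 0.87730.
Posterior probability = odds/(1+odds) = 0.87730/1.8773 = 0.4673.

Posterior probability ≈ 0.4673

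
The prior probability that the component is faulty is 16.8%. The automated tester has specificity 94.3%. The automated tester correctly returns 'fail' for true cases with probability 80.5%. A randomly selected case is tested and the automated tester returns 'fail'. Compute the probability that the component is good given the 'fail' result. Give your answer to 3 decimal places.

Write H for 'the component is faulty'. Prior odds H:¬H = 0.168/0.832 = 0.20192. For the 'fail' outcome, the likelihood ratio is 0.805/0.057 = 14.123.
Posterior odds = 0.20192 × 14.123 = 2.8517, so P(H|E) = 2.8517/(1+2.8517) = 0.740. Then P(¬H|E) = 1 − 0.740 = 0.260.

P(¬H | E) ≈ 0.260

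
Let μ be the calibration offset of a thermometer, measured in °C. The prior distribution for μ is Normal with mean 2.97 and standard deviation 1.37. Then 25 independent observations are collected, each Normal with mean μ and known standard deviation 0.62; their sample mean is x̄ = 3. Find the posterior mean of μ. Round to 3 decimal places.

With known σ, the Normal prior is conjugate. Weight on the data is w = (n/σ²)/(n/σ² + 1/τ₀²) = 65.0364/(65.0364+0.532793) = 0.99187.
Posterior mean = w·x̄ + (1−w)·μ₀ = 0.99187·3 + 0.0081257·2.97 = 3.000.

Posterior mean ≈ 3.000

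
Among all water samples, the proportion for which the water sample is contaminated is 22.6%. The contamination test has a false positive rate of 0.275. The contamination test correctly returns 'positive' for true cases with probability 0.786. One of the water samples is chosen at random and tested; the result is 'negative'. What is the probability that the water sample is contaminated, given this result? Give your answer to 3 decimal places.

Let H be the event that the water sample is contaminated. P(H) = 0.226, so P(¬H) = 0.774. With E the 'negative' result, P(E|H) = 0.214 and P(E|¬H) = 0.725.
P(E) = 0.214·0.226 + 0.725·0.774 = 0.048364 + 0.56115 = 0.60951.
By Bayes' theorem, P(H|E) = 0.048364 / 0.60951 = 0.079.

P(H | E) ≈ 0.079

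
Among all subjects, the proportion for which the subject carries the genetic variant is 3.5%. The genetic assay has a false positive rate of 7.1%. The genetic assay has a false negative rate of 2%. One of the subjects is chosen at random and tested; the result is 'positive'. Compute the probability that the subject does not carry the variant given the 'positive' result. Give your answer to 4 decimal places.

P(¬H | E) ≈ 0.6664

Write H for 'the subject carries the genetic variant'. Prior odds H:¬H = 0.035/0.965 = 0.036269. For the 'positive' outcome, the likelihood ratio is 0.98/0.071 = 13.803.
Posterior odds = 0.036269 × 13.803 = 0.50062, so P(H|E) = 0.50062/(1+0.50062) = 0.3336. Then P(¬H|E) = 1 − 0.3336 = 0.6664.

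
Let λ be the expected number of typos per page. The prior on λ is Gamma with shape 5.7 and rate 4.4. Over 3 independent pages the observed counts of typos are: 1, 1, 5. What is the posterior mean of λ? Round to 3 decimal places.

Posterior mean ≈ 1.716

Total count ∑xᵢ = 7 over n = 3 pages.
Gamma is conjugate to the Poisson likelihood: posterior is Gamma(shape = 5.7+7 = 12.7, rate = 4.4+3 = 7.4).
E[λ | data] = 12.7/7.4 = 1.716.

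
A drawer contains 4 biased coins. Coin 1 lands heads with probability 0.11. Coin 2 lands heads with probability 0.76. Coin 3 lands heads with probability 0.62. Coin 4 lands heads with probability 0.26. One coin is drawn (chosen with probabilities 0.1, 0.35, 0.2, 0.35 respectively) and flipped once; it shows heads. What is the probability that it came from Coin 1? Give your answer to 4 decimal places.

P(heads|C1) = 0.11; P(heads|C2) = 0.76; P(heads|C3) = 0.62; P(heads|C4) = 0.26.
Prior × likelihood for each source: 0.1·0.11=0.01100, 0.35·0.76=0.2660, 0.2·0.62=0.1240, 0.35·0.26=0.09100. Summing gives P(heads) = 0.49200.
P(Coin 1 | heads) = 0.01100 / 0.49200 = 0.0224.

Posterior probability ≈ 0.0224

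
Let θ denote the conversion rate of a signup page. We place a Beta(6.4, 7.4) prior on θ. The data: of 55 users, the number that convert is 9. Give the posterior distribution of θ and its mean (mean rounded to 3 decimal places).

Posterior: Beta(15.4, 53.4); mean ≈ 0.224

Observing 9 successes and 46 failures updates Beta(6.4, 7.4) by adding the success and failure counts to the two shape parameters: α = 6.4+9 = 15.4, β = 7.4+46 = 53.4.
Posterior mean = α/(α+β) = 15.4/68.8 = 0.224.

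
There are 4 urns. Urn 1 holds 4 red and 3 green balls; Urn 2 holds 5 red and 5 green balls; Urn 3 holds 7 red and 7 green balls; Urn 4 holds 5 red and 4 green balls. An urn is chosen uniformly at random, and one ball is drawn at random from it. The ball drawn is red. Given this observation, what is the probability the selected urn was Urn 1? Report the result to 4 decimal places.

Tabulate prior·likelihood by source: [1] prior 0.25, lik 0.5714, product 0.1429; [2] prior 0.25, lik 0.5, product 0.1250; [3] prior 0.25, lik 0.5, product 0.1250; [4] prior 0.25, lik 0.5556, product 0.1389.
Normalizing constant = 0.53175; the posterior for Urn 1 is its product over the sum, 0.1429/0.53175 = 0.2687.

Posterior probability ≈ 0.2687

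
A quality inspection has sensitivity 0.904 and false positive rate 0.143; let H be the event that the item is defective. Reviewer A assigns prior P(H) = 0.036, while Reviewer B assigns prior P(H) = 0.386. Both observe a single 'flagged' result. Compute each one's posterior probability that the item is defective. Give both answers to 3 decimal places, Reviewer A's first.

Reviewer A: 0.191; Reviewer B: 0.799

The likelihood ratio for a 'flagged' result is 0.904/0.143 = 6.3217.
Reviewer A: prior odds 0.036/0.964 = 0.037344; posterior odds 0.23608; posterior probability 0.191.
Reviewer B: prior odds 0.386/0.614 = 0.62866; posterior odds 3.9742; posterior probability 0.799.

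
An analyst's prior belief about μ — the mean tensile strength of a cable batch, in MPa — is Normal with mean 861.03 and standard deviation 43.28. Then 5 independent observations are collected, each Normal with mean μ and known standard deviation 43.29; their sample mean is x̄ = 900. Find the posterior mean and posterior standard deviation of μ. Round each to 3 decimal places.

Posterior mean ≈ 893.502; posterior SD ≈ 17.672

Prior precision 1/τ₀² = 1/43.28² = 0.00053386; data precision n/σ² = 5/43.29² = 0.00266806.
Posterior precision = 0.00053386 + 0.00266806 = 0.00320191, giving posterior SD = 1/√0.00320191 = 17.672.
Posterior mean = (0.00053386·861.03 + 0.00266806·900) / 0.00320191 = 893.502.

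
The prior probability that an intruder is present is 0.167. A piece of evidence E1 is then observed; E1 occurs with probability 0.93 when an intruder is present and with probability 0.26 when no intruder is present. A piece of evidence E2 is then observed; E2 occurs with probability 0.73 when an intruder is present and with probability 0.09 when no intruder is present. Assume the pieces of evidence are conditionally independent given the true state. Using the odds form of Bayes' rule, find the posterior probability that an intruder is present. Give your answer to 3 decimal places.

Prior odds = 0.167/(1−0.167) = 0.20048. In log-odds, ln(0.20048) = -1.6070.
Add log likelihood ratios: ln(3.5769) + ln(8.1111) = 3.3677.
Posterior log-odds = 1.7607, so posterior odds = exp(1.7607) = 5.8165. Converting, P(H|E) = 5.8165/6.8165 = 0.853.

Posterior probability ≈ 0.853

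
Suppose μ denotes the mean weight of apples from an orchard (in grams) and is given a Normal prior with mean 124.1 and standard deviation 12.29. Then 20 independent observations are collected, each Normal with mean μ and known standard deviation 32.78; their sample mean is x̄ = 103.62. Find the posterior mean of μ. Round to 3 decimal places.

Posterior mean ≈ 108.993

Prior precision 1/τ₀² = 1/12.29² = 0.00662058; data precision n/σ² = 20/32.78² = 0.0186128.
Posterior precision = 0.00662058 + 0.0186128 = 0.0252334.
Posterior mean = (0.00662058·124.1 + 0.0186128·103.62) / 0.0252334 = 108.993.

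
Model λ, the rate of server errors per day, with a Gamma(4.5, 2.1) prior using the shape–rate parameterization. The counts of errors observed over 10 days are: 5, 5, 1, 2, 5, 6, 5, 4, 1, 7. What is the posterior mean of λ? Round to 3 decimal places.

Total count ∑xᵢ = 41 over n = 10 days.
Gamma is conjugate to the Poisson likelihood: posterior is Gamma(shape = 4.5+41 = 45.5, rate = 2.1+10 = 12.1).
E[λ | data] = 45.5/12.1 = 3.760.

Posterior mean ≈ 3.760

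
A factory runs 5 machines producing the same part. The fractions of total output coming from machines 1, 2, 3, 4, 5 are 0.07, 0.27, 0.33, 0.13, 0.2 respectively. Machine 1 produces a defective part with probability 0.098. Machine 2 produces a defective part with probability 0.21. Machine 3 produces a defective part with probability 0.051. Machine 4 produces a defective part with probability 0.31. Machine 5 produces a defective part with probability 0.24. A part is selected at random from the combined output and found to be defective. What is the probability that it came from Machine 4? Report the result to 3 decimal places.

Posterior probability ≈ 0.239

Tabulate prior·likelihood by source: [1] prior 0.07, lik 0.098, product 0.006860; [2] prior 0.27, lik 0.21, product 0.05670; [3] prior 0.33, lik 0.051, product 0.01683; [4] prior 0.13, lik 0.31, product 0.04030; [5] prior 0.2, lik 0.24, product 0.04800.
Normalizing constant = 0.16869; the posterior for Machine 4 is its product over the sum, 0.04030/0.16869 = 0.239.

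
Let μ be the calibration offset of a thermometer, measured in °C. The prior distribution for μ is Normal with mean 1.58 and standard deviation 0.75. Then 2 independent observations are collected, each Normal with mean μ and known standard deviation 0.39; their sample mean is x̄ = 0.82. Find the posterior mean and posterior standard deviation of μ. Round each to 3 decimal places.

Posterior mean ≈ 0.911; posterior SD ≈ 0.259

Prior precision 1/τ₀² = 1/0.75² = 1.77778; data precision n/σ² = 2/0.39² = 13.1492.
Posterior precision = 1.77778 + 13.1492 = 14.9270, giving posterior SD = 1/√14.9270 = 0.259.
Posterior mean = (1.77778·1.58 + 13.1492·0.82) / 14.9270 = 0.911.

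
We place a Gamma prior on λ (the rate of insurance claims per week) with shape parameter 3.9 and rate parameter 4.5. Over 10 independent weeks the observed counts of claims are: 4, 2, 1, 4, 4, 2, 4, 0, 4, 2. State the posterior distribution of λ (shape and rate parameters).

The Poisson likelihood adds the total count to the shape and the number of exposure periods to the rate. Here ∑xᵢ = 27 and n = 10, so shape 3.9→30.9 and rate 4.5→14.5.

Posterior: Gamma(shape=30.9, rate=14.5)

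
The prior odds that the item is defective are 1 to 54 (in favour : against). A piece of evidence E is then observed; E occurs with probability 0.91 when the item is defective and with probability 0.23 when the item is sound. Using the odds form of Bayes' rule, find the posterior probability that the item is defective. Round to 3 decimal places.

Posterior probability ≈ 0.068

Prior odds = 1/54 = 0.018519. In log-odds, ln(0.018519) = -3.9890.
Add log likelihood ratio: ln(3.9565) = 1.3754.
Posterior log-odds = -2.6136, so posterior odds = exp(-2.6136) = 0.073269. Converting, P(H|E) = 0.073269/1.0733 = 0.068.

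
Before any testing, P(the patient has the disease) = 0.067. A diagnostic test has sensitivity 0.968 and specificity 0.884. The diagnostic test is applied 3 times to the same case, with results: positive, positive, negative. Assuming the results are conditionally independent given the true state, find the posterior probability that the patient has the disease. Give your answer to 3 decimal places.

Let H be the event that the patient has the disease; start with P(H) = 0.067. P('positive'|H) = 0.968, P('positive'|¬H) = 0.116.
Update on result 1 ('positive'): P(H) ← 0.968·0.0670 / (0.968·0.0670 + 0.116·0.9330) = 0.064856/0.17308 = 0.3747.
Update on result 2 ('positive'): P(H) ← 0.968·0.3747 / (0.968·0.3747 + 0.116·0.6253) = 0.36272/0.43525 = 0.8334.
Update on result 3 ('negative'): P(H) ← 0.032·0.8334 / (0.032·0.8334 + 0.884·0.1666) = 0.026667/0.17398 = 0.1533.

Posterior P(H) ≈ 0.153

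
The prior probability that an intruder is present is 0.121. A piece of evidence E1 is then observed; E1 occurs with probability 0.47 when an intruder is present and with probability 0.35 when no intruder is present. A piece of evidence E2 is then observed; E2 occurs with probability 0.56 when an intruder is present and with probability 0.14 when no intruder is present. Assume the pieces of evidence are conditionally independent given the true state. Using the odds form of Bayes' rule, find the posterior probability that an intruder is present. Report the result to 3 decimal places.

Posterior probability ≈ 0.425

Prior odds = 0.121/(1−0.121) = 0.13766. In log-odds, ln(0.13766) = -1.9830.
Add log likelihood ratios: ln(1.3429) + ln(4.0000) = 1.6811.
Posterior log-odds = -0.30190, so posterior odds = exp(-0.30190) = 0.73941. Converting, P(H|E) = 0.73941/1.7394 = 0.425.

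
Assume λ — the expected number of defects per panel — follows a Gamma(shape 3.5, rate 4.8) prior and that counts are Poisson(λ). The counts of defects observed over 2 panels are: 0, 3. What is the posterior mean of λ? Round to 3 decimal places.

Total count ∑xᵢ = 3 over n = 2 panels.
Gamma is conjugate to the Poisson likelihood: posterior is Gamma(shape = 3.5+3 = 6.5, rate = 4.8+2 = 6.8).
Posterior mean = shape/rate = 6.5/6.8 = 0.956.

Posterior mean ≈ 0.956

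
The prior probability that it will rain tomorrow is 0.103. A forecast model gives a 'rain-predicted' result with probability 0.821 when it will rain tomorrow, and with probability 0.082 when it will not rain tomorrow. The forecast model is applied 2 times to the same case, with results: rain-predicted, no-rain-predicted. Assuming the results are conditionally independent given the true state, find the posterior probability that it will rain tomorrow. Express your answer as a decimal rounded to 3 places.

Posterior P(H) ≈ 0.183

With H the event that it will rain tomorrow, the joint likelihood of the observed sequence is P(data|H) = 0.821·0.179 = 0.14696 and P(data|¬H) = 0.082·0.918 = 0.075276.
Bayes: P(H|data) = 0.103·0.14696 / (0.103·0.14696 + 0.897·0.075276) = 0.015137/0.082659 = 0.1831.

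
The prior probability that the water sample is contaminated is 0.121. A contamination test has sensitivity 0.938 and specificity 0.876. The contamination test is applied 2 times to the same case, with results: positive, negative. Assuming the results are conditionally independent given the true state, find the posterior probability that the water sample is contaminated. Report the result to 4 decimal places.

With H the event that the water sample is contaminated, the joint likelihood of the observed sequence is P(data|H) = 0.938·0.062 = 0.058156 and P(data|¬H) = 0.124·0.876 = 0.10862.
Bayes: P(H|data) = 0.121·0.058156 / (0.121·0.058156 + 0.879·0.10862) = 0.0070369/0.10252 = 0.0686.

Posterior P(H) ≈ 0.0686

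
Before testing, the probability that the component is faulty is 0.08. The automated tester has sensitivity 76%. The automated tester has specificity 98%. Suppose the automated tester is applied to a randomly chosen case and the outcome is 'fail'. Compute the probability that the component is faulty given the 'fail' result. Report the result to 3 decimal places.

P(H | E) ≈ 0.768

Let H be the event that the component is faulty. P(H) = 0.08, so P(¬H) = 0.92. With E the 'fail' result, P(E|H) = 0.76 and P(E|¬H) = 0.02.
P(E) = 0.76·0.08 + 0.02·0.92 = 0.060800 + 0.018400 = 0.079200.
By Bayes' theorem, P(H|E) = 0.060800 / 0.079200 = 0.768.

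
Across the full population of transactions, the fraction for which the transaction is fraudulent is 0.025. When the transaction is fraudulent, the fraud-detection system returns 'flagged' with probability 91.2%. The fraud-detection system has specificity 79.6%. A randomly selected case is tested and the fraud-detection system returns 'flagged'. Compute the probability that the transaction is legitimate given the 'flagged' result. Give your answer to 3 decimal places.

P(¬H | E) ≈ 0.897

Write H for 'the transaction is fraudulent'. Prior odds H:¬H = 0.025/0.975 = 0.025641. For the 'flagged' outcome, the likelihood ratio is 0.912/0.204 = 4.4706.
Posterior odds = 0.025641 × 4.4706 = 0.11463, so P(H|E) = 0.11463/(1+0.11463) = 0.103. Then P(¬H|E) = 1 − 0.103 = 0.897.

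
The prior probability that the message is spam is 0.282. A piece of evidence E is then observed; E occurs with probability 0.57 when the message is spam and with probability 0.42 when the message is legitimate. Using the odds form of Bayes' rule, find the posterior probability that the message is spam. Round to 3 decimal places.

Prior odds = 0.282/(1−0.282) = 0.39276.
Likelihood ratio for E = 0.57/0.42 = 1.3571.
Posterior odds = prior odds × LR = 0.53303.
Posterior probability = odds/(1+odds) = 0.53303/1.5330 = 0.348.

Posterior probability ≈ 0.348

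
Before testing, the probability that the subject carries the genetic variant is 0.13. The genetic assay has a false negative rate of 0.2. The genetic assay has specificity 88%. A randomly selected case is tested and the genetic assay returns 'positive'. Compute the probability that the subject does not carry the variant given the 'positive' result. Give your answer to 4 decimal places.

Write H for 'the subject carries the genetic variant'. Prior odds H:¬H = 0.13/0.87 = 0.14943. For the 'positive' outcome, the likelihood ratio is 0.8/0.12 = 6.6667.
Posterior odds = 0.14943 × 6.6667 = 0.99617, so P(H|E) = 0.99617/(1+0.99617) = 0.4990. Then P(¬H|E) = 1 − 0.4990 = 0.5010.

P(¬H | E) ≈ 0.5010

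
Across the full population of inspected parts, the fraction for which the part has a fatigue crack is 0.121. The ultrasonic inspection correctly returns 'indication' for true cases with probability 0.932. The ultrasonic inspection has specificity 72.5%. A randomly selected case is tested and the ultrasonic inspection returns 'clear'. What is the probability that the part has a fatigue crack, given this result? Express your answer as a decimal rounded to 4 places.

Let H be the event that the part has a fatigue crack. P(H) = 0.121, so P(¬H) = 0.879. With E the 'clear' result, P(E|H) = 0.068 and P(E|¬H) = 0.725.
P(E) = 0.068·0.121 + 0.725·0.879 = 0.0082280 + 0.63728 = 0.64550.
By Bayes' theorem, P(H|E) = 0.0082280 / 0.64550 = 0.0127.

P(H | E) ≈ 0.0127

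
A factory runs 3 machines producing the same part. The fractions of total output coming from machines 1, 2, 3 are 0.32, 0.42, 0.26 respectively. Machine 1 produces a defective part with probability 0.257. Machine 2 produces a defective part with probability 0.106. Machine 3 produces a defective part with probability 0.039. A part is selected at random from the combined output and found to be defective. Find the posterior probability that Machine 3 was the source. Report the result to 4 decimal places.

Tabulate prior·likelihood by source: [1] prior 0.32, lik 0.257, product 0.08224; [2] prior 0.42, lik 0.106, product 0.04452; [3] prior 0.26, lik 0.039, product 0.01014.
Normalizing constant = 0.13690; the posterior for Machine 3 is its product over the sum, 0.01014/0.13690 = 0.0741.

Posterior probability ≈ 0.0741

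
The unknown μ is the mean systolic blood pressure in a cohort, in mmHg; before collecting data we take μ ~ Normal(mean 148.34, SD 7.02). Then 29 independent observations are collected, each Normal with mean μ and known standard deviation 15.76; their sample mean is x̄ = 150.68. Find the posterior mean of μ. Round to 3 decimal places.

Posterior mean ≈ 150.334

With known σ, the Normal prior is conjugate. Weight on the data is w = (n/σ²)/(n/σ² + 1/τ₀²) = 0.116758/(0.116758+0.0202920) = 0.85194.
Posterior mean = w·x̄ + (1−w)·μ₀ = 0.85194·150.68 + 0.14806·148.34 = 150.334.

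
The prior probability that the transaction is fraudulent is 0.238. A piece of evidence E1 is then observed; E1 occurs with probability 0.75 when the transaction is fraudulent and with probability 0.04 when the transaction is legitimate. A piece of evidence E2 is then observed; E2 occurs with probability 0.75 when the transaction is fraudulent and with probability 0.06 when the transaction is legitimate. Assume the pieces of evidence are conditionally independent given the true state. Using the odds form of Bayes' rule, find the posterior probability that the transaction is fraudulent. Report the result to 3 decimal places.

Prior odds = 0.238/(1−0.238) = 0.31234.
Likelihood ratio for E1 = 0.75/0.04 = 18.750.
Likelihood ratio for E2 = 0.75/0.06 = 12.500.
Posterior odds = prior odds × LR₁ × LR₂ = 73.204.
Posterior probability = odds/(1+odds) = 73.204/74.204 = 0.987.

Posterior probability ≈ 0.987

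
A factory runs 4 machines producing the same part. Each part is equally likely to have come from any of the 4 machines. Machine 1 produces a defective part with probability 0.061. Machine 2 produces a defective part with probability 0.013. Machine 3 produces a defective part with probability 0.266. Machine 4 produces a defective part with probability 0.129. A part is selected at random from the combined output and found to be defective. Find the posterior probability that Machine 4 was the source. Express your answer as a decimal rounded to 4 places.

Posterior probability ≈ 0.2751

P(defective|M1) = 0.061; P(defective|M2) = 0.013; P(defective|M3) = 0.266; P(defective|M4) = 0.129.
Prior × likelihood for each source: 0.25·0.061=0.01525, 0.25·0.013=0.003250, 0.25·0.266=0.06650, 0.25·0.129=0.03225. Summing gives P(defective) = 0.11725.
P(Machine 4 | defective) = 0.03225 / 0.11725 = 0.2751.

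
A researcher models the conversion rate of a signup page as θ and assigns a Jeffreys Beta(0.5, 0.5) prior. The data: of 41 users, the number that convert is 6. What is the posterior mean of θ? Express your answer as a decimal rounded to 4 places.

Observing 6 successes and 35 failures updates Beta(0.5, 0.5) by adding the success and failure counts to the two shape parameters: α = 0.5+6 = 6.5, β = 0.5+35 = 35.5.
E[θ | data] = 6.5/(6.5+35.5) = 0.1548.

Posterior mean ≈ 0.1548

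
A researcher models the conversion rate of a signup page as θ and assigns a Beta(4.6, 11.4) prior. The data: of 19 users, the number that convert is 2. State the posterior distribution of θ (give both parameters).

Posterior: Beta(6.6, 28.4)

The binomial likelihood is conjugate to the Beta prior: with 2 successes and 17 failures, the posterior is Beta(4.6+2, 11.4+17) = Beta(6.6, 28.4).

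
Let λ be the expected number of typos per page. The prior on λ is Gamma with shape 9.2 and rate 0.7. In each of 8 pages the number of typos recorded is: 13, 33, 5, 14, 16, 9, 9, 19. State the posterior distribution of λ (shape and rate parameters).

The Poisson likelihood adds the total count to the shape and the number of exposure periods to the rate. Here ∑xᵢ = 118 and n = 8, so shape 9.2→127.2 and rate 0.7→8.7.

Posterior: Gamma(shape=127.2, rate=8.7)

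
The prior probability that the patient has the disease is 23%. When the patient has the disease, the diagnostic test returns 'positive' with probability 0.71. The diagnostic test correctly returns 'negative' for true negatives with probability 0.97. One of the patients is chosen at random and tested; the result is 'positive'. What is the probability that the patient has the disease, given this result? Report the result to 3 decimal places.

P(H | E) ≈ 0.876

Write H for 'the patient has the disease'. Prior odds H:¬H = 0.23/0.77 = 0.29870. For the 'positive' outcome, the likelihood ratio is 0.71/0.03 = 23.667.
Posterior odds = 0.29870 × 23.667 = 7.0693, so P(H|E) = 7.0693/(1+7.0693) = 0.876.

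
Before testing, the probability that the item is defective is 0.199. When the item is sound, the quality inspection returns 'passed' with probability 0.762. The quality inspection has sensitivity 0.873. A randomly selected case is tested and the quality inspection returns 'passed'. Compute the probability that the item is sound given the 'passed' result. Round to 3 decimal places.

Let H be the event that the item is defective. P(H) = 0.199, so P(¬H) = 0.801. With E the 'passed' result, P(E|H) = 0.127 and P(E|¬H) = 0.762.
P(E) = 0.127·0.199 + 0.762·0.801 = 0.025273 + 0.61036 = 0.63563.
By Bayes' theorem, P(H|E) = 0.025273 / 0.63563 = 0.040. Hence P(¬H|E) = 1 − 0.040 = 0.960.

P(¬H | E) ≈ 0.960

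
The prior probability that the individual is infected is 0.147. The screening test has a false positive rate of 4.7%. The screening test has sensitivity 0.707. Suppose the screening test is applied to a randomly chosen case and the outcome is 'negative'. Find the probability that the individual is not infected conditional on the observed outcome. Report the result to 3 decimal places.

Let H be the event that the individual is infected. P(H) = 0.147, so P(¬H) = 0.853. With E the 'negative' result, P(E|H) = 0.293 and P(E|¬H) = 0.953.
P(E) = 0.293·0.147 + 0.953·0.853 = 0.043071 + 0.81291 = 0.85598.
By Bayes' theorem, P(H|E) = 0.043071 / 0.85598 = 0.050. Hence P(¬H|E) = 1 − 0.050 = 0.950.

P(¬H | E) ≈ 0.950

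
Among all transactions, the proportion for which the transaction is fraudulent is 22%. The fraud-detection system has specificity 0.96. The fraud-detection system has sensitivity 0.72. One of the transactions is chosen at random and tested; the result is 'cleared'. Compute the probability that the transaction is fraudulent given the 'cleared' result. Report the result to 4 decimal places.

P(H | E) ≈ 0.0760

Write H for 'the transaction is fraudulent'. Prior odds H:¬H = 0.22/0.78 = 0.28205. For the 'cleared' outcome, the likelihood ratio is 0.28/0.96 = 0.29167.
Posterior odds = 0.28205 × 0.29167 = 0.082265, so P(H|E) = 0.082265/(1+0.082265) = 0.0760.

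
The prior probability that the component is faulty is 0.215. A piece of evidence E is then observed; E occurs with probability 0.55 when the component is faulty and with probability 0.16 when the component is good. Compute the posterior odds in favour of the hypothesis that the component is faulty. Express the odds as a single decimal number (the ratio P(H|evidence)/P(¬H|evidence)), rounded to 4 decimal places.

Prior odds = 0.215/(1−0.215) = 0.27389. In log-odds, ln(0.27389) = -1.2950.
Add log likelihood ratio: ln(3.4375) = 1.2347.
Posterior log-odds = -0.060301, so posterior odds = exp(-0.060301) = 0.94148.

Posterior odds ≈ 0.9415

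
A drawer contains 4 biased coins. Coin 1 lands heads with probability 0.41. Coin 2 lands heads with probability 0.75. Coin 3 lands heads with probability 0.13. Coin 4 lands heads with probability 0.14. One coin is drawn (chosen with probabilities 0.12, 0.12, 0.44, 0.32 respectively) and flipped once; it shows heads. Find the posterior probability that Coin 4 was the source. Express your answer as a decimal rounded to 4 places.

P(heads|C1) = 0.41; P(heads|C2) = 0.75; P(heads|C3) = 0.13; P(heads|C4) = 0.14.
Prior × likelihood for each source: 0.12·0.41=0.04920, 0.12·0.75=0.09000, 0.44·0.13=0.05720, 0.32·0.14=0.04480. Summing gives P(heads) = 0.24120.
P(Coin 4 | heads) = 0.04480 / 0.24120 = 0.1857.

Posterior probability ≈ 0.1857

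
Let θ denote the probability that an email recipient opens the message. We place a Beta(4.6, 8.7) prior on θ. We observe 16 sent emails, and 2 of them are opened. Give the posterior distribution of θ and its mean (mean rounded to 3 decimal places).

Posterior: Beta(6.6, 22.7); mean ≈ 0.225

Observing 2 successes and 14 failures updates Beta(4.6, 8.7) by adding the success and failure counts to the two shape parameters: α = 4.6+2 = 6.6, β = 8.7+14 = 22.7.
Posterior mean = α/(α+β) = 6.6/29.3 = 0.225.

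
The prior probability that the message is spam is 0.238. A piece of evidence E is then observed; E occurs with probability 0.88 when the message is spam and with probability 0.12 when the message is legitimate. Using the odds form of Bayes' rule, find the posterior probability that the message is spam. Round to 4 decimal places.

Prior odds = 0.238/(1−0.238) = 0.31234. In log-odds, ln(0.31234) = -1.1637.
Add log likelihood ratio: ln(7.3333) = 1.9924.
Posterior log-odds = 0.82875, so posterior odds = exp(0.82875) = 2.2905. Converting, P(H|E) = 2.2905/3.2905 = 0.6961.

Posterior probability ≈ 0.6961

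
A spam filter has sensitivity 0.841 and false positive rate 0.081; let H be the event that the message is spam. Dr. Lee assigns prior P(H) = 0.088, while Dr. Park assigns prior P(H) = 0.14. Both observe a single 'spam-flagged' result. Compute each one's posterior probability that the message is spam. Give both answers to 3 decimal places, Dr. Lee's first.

Dr. Lee: 0.500; Dr. Park: 0.628

P('+'|H) = 0.841, P('+'|¬H) = 0.081.
Dr. Lee: numerator 0.841·0.088 = 0.074008; evidence = 0.074008+0.081·0.912 = 0.14788; posterior = 0.500.
Dr. Park: numerator 0.841·0.14 = 0.11774; evidence = 0.11774+0.081·0.86 = 0.18740; posterior = 0.628.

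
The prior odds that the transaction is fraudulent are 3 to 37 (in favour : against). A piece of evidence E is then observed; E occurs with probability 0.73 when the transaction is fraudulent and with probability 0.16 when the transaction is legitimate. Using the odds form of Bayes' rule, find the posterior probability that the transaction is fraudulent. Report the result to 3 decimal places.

Posterior probability ≈ 0.270

Prior odds = 3/37 = 0.081081. In log-odds, ln(0.081081) = -2.5123.
Add log likelihood ratio: ln(4.5625) = 1.5179.
Posterior log-odds = -0.99443, so posterior odds = exp(-0.99443) = 0.36993. Converting, P(H|E) = 0.36993/1.3699 = 0.270.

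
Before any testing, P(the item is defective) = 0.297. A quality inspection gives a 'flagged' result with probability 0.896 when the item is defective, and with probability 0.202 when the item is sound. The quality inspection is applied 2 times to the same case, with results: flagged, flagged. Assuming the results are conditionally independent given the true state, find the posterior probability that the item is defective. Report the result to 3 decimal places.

Posterior P(H) ≈ 0.893

With H the event that the item is defective, the joint likelihood of the observed sequence is P(data|H) = 0.896·0.896 = 0.80282 and P(data|¬H) = 0.202·0.202 = 0.040804.
Bayes: P(H|data) = 0.297·0.80282 / (0.297·0.80282 + 0.703·0.040804) = 0.23844/0.26712 = 0.8926.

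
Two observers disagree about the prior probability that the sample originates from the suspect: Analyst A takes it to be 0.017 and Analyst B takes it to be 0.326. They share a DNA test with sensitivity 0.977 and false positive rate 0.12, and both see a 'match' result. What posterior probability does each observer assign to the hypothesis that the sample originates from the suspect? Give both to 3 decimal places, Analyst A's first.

The likelihood ratio for a 'match' result is 0.977/0.12 = 8.1417.
Analyst A: prior odds 0.017/0.983 = 0.017294; posterior odds 0.14080; posterior probability 0.123.
Analyst B: prior odds 0.326/0.674 = 0.48368; posterior odds 3.9380; posterior probability 0.797.

Analyst A: 0.123; Analyst B: 0.797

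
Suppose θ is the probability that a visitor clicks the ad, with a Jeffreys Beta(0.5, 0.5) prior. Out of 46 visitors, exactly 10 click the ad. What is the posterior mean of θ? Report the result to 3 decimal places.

Observing 10 successes and 36 failures updates Beta(0.5, 0.5) by adding the success and failure counts to the two shape parameters: α = 0.5+10 = 10.5, β = 0.5+36 = 36.5.
Posterior mean = α/(α+β) = 10.5/47 = 0.223.

Posterior mean ≈ 0.223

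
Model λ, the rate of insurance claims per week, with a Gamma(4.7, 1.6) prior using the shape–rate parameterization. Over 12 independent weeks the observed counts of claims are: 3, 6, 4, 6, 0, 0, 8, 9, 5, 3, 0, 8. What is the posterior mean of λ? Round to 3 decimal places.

The Poisson likelihood adds the total count to the shape and the number of exposure periods to the rate. Here ∑xᵢ = 52 and n = 12, so shape 4.7→56.7 and rate 1.6→13.6.
Posterior mean = shape/rate = 56.7/13.6 = 4.169.

Posterior mean ≈ 4.169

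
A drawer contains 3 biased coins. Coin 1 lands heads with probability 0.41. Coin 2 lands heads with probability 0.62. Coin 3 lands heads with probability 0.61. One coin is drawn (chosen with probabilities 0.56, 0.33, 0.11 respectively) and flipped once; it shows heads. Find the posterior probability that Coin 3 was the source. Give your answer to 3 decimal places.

Tabulate prior·likelihood by source: [1] prior 0.56, lik 0.41, product 0.2296; [2] prior 0.33, lik 0.62, product 0.2046; [3] prior 0.11, lik 0.61, product 0.06710.
Normalizing constant = 0.50130; the posterior for Coin 3 is its product over the sum, 0.06710/0.50130 = 0.134.

Posterior probability ≈ 0.134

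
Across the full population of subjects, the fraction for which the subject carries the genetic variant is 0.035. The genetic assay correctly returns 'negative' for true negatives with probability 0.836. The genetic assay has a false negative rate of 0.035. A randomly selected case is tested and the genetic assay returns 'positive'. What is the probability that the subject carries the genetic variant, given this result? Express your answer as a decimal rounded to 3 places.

P(H | E) ≈ 0.176

Write H for 'the subject carries the genetic variant'. Prior odds H:¬H = 0.035/0.965 = 0.036269. For the 'positive' outcome, the likelihood ratio is 0.965/0.164 = 5.8841.
Posterior odds = 0.036269 × 5.8841 = 0.21341, so P(H|E) = 0.21341/(1+0.21341) = 0.176.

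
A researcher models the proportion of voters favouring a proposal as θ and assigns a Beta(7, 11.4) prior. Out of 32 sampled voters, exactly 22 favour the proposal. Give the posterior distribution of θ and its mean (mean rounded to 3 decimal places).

Posterior: Beta(29, 21.4); mean ≈ 0.575

Observing 22 successes and 10 failures updates Beta(7, 11.4) by adding the success and failure counts to the two shape parameters: α = 7+22 = 29, β = 11.4+10 = 21.4.
Posterior mean = α/(α+β) = 29/50.4 = 0.575.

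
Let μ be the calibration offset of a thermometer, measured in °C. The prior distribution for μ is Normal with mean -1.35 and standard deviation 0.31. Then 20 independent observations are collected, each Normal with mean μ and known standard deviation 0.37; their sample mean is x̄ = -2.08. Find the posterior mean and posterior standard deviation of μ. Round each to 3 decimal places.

Posterior mean ≈ -2.031; posterior SD ≈ 0.080

Prior precision 1/τ₀² = 1/0.31² = 10.4058; data precision n/σ² = 20/0.37² = 146.092.
Posterior precision = 10.4058 + 146.092 = 156.498, giving posterior SD = 1/√156.498 = 0.080.
Posterior mean = (10.4058·-1.35 + 146.092·-2.08) / 156.498 = -2.031.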